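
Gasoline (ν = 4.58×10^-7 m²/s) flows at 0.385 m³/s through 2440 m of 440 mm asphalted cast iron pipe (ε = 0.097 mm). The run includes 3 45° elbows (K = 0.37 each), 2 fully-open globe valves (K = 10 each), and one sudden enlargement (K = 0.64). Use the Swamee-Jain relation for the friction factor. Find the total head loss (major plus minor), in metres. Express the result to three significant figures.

H_L ≈ 33.3 m

V = 4Q/(πD²) = 2.532 m/s; V²/2g = 0.3268 m
Re = 2.43×10^6, ε/D = 2.20×10^-4 → f = 0.01448 (Swamee-Jain)
Major: h_f = f(L/D)·V²/2g = 0.01448·5545·0.3268 = 26.23 m
Minor: ΣK = 21.8; h_m = ΣK·V²/2g = 7.107 m
Total H_L = 26.23 + 7.107 = 33.34 m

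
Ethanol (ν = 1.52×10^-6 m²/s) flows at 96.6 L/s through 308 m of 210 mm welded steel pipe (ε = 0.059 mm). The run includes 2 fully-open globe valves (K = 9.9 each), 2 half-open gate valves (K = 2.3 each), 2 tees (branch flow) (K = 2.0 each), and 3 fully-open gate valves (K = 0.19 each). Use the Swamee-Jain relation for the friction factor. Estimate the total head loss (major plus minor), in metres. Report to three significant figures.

V = 4Q/(πD²) = 2.789 m/s; V²/2g = 0.3965 m
Re = 3.85×10^5, ε/D = 2.81×10^-4 → f = 0.01655 (Swamee-Jain)
Major: h_f = f(L/D)·V²/2g = 0.01655·1467·0.3965 = 9.624 m
Minor: ΣK = 29.0; h_m = ΣK·V²/2g = 11.49 m
Total H_L = 9.624 + 11.49 = 21.11 m

H_L ≈ 21.1 m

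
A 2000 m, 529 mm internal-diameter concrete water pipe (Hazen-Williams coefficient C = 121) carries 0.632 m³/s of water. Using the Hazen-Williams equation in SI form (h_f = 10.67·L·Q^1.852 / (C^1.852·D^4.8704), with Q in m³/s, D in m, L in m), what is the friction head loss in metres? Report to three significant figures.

h_f ≈ 28.2 m

h_f = 10.67·2000·0.632^1.852 / (121^1.852·0.529^4.8704) = 28.16 m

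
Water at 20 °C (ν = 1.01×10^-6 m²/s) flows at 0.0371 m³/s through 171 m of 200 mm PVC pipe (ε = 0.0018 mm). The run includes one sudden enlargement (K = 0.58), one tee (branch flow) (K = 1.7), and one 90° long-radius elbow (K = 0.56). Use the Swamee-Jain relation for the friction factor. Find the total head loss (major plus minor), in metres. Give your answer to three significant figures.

H_L ≈ 1.12 m

V = 4Q/(πD²) = 1.181 m/s; V²/2g = 0.07108 m
Re = 2.34×10^5, ε/D = 9.00×10^-6 → f = 0.01516 (Swamee-Jain)
Major: h_f = f(L/D)·V²/2g = 0.01516·855.0·0.07108 = 0.9214 m
Minor: ΣK = 2.84; h_m = ΣK·V²/2g = 0.2019 m
Total H_L = 0.9214 + 0.2019 = 1.123 m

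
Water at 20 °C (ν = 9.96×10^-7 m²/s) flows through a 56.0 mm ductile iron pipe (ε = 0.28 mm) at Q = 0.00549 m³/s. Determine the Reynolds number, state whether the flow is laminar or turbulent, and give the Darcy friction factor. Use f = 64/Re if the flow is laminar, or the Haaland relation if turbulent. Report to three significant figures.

Re ≈ 1.25×10^5; turbulent; f ≈ 0.0311

V = 4Q/(πD²) = 2.229 m/s
Re = VD/ν = 2.229·0.0560/9.96×10^-7 = 1.25×10^5
Re > 4000 → turbulent; ε/D = 0.00500
Haaland: f = 0.03111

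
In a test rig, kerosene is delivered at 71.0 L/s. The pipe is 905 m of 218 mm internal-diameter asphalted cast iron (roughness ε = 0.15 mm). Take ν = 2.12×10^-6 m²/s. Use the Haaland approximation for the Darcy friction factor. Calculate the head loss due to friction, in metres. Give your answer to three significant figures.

V = 4Q/(πD²) = 4·0.0710/(π·0.218²) = 1.902 m/s
Re = VD/ν = 1.902·0.218/2.12×10^-6 = 1.96×10^5 → turbulent
ε/D = 0.15/218 = 6.88×10^-4
Haaland: f = 0.01960
h_f = f(L/D)V²/(2g) = 0.01960·(905/0.218)·1.902²/(2·9.81) = 15.01 m

h_f ≈ 15.0 m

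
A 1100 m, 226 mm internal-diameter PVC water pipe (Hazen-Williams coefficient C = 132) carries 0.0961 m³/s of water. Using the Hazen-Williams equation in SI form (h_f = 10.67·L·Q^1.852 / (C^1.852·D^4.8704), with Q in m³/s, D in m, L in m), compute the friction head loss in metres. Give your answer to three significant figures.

h_f ≈ 25.4 m

h_f = 10.67·1100·0.0961^1.852 / (132^1.852·0.226^4.8704) = 25.35 m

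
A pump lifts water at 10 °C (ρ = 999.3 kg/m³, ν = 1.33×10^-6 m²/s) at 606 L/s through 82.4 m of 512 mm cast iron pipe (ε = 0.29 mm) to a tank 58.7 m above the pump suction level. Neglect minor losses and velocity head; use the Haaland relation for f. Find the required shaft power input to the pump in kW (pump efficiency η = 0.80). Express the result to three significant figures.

V = 4Q/(πD²) = 2.943 m/s; Re = 1.13×10^6; ε/D = 5.66×10^-4; f = 0.01757
h_f = f(L/D)V²/2g = 1.248 m
Total head H = z + h_f = 58.7 + 1.248 = 59.95 m
P_hyd = ρgQH = 999.3·9.81·0.606·59.95 = 356.1 kW
P_shaft = P_hyd/η = 356.1/0.80 = 445.2 kW

P_shaft ≈ 445 kW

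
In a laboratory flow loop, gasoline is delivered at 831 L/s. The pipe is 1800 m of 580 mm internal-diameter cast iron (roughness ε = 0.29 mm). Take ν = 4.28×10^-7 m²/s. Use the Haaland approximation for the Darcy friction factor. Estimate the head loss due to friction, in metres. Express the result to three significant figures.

V = 4Q/(πD²) = 4·0.831/(π·0.580²) = 3.145 m/s
Re = VD/ν = 3.145·0.580/4.28×10^-7 = 4.26×10^6 → turbulent
ε/D = 0.29/580 = 5.00×10^-4
Haaland: f = 0.01684
h_f = f(L/D)V²/(2g) = 0.01684·(1800/0.580)·3.145²/(2·9.81) = 26.35 m

h_f ≈ 26.3 m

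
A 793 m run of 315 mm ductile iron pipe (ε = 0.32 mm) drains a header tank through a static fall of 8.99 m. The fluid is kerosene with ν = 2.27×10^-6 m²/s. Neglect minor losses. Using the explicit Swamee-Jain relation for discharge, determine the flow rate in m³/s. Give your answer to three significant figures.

Q ≈ 0.143 m³/s

Swamee-Jain (Type II): Q = -0.965·√(gD⁵h_f/L)·ln[ε/(3.7D) + √(3.17ν²L/(gD³h_f))]
√(gD⁵h_f/L) = √(9.81·0.315⁵·8.99/793) = 0.01857
ε/(3.7D) = 2.75×10^-4; √(3.17ν²L/(gD³h_f)) = 6.86×10^-5
Q = -0.965·0.01857·ln(3.431×10^-4) = 0.1430 m³/s
Check: V = 1.83 m/s, Re = 2.55×10^5, f = 0.02097, h_f = 9.06 m ≈ 8.99 m ✓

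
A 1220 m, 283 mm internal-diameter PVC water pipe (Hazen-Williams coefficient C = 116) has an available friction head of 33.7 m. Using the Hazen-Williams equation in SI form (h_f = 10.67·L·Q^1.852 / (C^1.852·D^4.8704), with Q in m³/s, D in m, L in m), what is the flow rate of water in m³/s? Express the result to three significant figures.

Rearranging: Q = [h_f·C^1.852·D^4.8704 / (10.67·L)]^(1/1.852)
Q = [33.7·116^1.852·0.283^4.8704 / (10.67·1220)]^0.540 = 0.1682 m³/s

Q ≈ 0.168 m³/s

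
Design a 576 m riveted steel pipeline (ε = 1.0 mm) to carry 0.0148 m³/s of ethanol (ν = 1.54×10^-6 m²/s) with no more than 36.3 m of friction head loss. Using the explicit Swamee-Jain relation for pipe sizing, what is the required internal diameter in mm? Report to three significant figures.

D ≈ 103 mm

Swamee-Jain (Type III): D = 0.66·[ε^1.25·(LQ²/(gh_f))^4.75 + ν·Q^9.4·(L/(gh_f))^5.2]^0.04
LQ²/(gh_f) = 3.543×10^-4; L/(gh_f) = 1.618
Term 1 = ε^1.25·(…)^4.75 = 7.24×10^-21; Term 2 = ν·Q^9.4·(…)^5.2 = 1.19×10^-22
D = 0.66·(7.24×10^-21 + 1.19×10^-22)^0.04 = 0.1033 m = 103 mm
Check: V = 1.77 m/s, Re = 1.18×10^5, f = 0.03823, h_f = 33.8 m ≈ 36.3 m ✓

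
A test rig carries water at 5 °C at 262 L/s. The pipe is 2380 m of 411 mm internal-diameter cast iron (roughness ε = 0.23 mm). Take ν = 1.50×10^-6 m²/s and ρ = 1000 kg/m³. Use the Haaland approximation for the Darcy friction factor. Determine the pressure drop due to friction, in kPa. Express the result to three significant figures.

Δp ≈ 202 kPa

V = 4Q/(πD²) = 4·0.262/(π·0.411²) = 1.975 m/s
Re = VD/ν = 1.975·0.411/1.50×10^-6 = 5.41×10^5 → turbulent
ε/D = 0.23/411 = 5.60×10^-4
Haaland: f = 0.01789
h_f = f(L/D)V²/(2g) = 0.01789·(2380/0.411)·1.975²/(2·9.81) = 20.59 m
Δp = ρg·h_f = 1000·9.81·20.59 = 202.0 kPa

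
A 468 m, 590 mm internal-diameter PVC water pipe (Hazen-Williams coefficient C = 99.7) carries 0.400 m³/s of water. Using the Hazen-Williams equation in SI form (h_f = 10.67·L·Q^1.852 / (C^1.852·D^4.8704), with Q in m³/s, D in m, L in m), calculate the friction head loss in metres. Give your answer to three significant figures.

h_f = 10.67·468·0.400^1.852 / (99.7^1.852·0.590^4.8704) = 2.376 m

h_f ≈ 2.38 m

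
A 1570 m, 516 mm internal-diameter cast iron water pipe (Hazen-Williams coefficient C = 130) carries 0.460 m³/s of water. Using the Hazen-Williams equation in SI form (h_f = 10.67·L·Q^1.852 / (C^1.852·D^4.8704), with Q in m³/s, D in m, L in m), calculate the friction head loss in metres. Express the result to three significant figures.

h_f = 10.67·1570·0.460^1.852 / (130^1.852·0.516^4.8704) = 12.13 m

h_f ≈ 12.1 m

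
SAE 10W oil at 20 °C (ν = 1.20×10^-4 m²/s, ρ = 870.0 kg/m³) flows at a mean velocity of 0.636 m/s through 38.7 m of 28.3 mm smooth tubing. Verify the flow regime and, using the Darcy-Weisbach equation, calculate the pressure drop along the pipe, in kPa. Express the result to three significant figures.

Δp ≈ 103 kPa

Re = VD/ν = 0.636·0.02830/1.20×10^-4 = 150 → laminar (Re < 2300)
f = 64/Re = 0.4267
h_f = f(L/D)V²/(2g) = 0.4267·(38.7/0.02830)·0.636²/(2·9.81) = 12.03 m
Δp = ρg·h_f = 870.0·9.81·12.03 = 102.7 kPa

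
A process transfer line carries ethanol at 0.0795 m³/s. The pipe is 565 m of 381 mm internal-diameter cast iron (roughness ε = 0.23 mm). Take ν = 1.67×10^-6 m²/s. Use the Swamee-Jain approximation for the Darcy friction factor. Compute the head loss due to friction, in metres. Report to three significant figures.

h_f ≈ 0.730 m

V = 4Q/(πD²) = 4·0.0795/(π·0.381²) = 0.6973 m/s
Re = VD/ν = 0.6973·0.381/1.67×10^-6 = 1.59×10^5 → turbulent
ε/D = 0.23/381 = 6.04×10^-4
Swamee-Jain: f = 0.01985
h_f = f(L/D)V²/(2g) = 0.01985·(565/0.381)·0.6973²/(2·9.81) = 0.7296 m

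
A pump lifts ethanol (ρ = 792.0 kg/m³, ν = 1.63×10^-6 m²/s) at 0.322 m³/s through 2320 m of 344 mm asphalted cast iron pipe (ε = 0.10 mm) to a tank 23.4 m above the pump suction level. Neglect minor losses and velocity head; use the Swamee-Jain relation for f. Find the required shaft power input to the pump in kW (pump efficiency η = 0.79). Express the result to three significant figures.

V = 4Q/(πD²) = 3.465 m/s; Re = 7.31×10^5; ε/D = 2.91×10^-4; f = 0.01592
h_f = f(L/D)V²/2g = 65.67 m
Total head H = z + h_f = 23.4 + 65.67 = 89.07 m
P_hyd = ρgQH = 792.0·9.81·0.322·89.07 = 222.8 kW
P_shaft = P_hyd/η = 222.8/0.79 = 282.1 kW

P_shaft ≈ 282 kW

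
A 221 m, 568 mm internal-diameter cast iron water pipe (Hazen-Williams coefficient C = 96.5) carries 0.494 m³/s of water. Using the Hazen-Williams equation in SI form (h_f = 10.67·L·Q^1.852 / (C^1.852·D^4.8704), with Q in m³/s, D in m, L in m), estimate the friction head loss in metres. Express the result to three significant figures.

h_f ≈ 2.12 m

h_f = 10.67·221·0.494^1.852 / (96.5^1.852·0.568^4.8704) = 2.120 m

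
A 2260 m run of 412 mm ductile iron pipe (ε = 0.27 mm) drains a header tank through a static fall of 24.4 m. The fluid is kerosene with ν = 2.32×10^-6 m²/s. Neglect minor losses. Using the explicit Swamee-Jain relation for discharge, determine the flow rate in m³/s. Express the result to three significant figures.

Swamee-Jain (Type II): Q = -0.965·√(gD⁵h_f/L)·ln[ε/(3.7D) + √(3.17ν²L/(gD³h_f))]
√(gD⁵h_f/L) = √(9.81·0.412⁵·24.4/2260) = 0.03546
ε/(3.7D) = 1.77×10^-4; √(3.17ν²L/(gD³h_f)) = 4.80×10^-5
Q = -0.965·0.03546·ln(2.251×10^-4) = 0.2874 m³/s
Check: V = 2.16 m/s, Re = 3.83×10^5, f = 0.01891, h_f = 24.6 m ≈ 24.4 m ✓

Q ≈ 0.287 m³/s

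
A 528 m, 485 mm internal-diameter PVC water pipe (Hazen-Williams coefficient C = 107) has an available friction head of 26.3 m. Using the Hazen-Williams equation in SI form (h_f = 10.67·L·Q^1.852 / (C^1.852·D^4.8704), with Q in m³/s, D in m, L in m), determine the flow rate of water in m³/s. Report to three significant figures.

Q ≈ 0.880 m³/s

Rearranging: Q = [h_f·C^1.852·D^4.8704 / (10.67·L)]^(1/1.852)
Q = [26.3·107^1.852·0.485^4.8704 / (10.67·528)]^0.540 = 0.8798 m³/s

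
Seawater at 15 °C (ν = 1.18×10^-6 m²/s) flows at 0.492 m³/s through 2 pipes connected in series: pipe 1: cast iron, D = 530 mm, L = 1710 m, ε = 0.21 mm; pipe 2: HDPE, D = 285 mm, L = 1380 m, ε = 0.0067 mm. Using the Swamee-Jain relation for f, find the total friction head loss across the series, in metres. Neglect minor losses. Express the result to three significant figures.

H ≈ 179 m

Pipe 1: V = 2.230 m/s, Re = 1.00×10^6, ε/D = 3.96×10^-4, f = 0.01655, h_1 = f(L/D)V²/2g = 13.54 m
Pipe 2: V = 7.712 m/s, Re = 1.86×10^6, ε/D = 2.35×10^-5, f = 0.01126, h_2 = f(L/D)V²/2g = 165.3 m
Series → Q common, losses add: H = Σh = 178.8 m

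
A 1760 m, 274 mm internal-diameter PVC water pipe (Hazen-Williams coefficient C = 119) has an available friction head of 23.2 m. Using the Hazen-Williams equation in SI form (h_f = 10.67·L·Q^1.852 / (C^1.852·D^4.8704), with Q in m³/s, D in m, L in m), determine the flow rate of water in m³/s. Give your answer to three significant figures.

Q ≈ 0.106 m³/s

Rearranging: Q = [h_f·C^1.852·D^4.8704 / (10.67·L)]^(1/1.852)
Q = [23.2·119^1.852·0.274^4.8704 / (10.67·1760)]^0.540 = 0.1063 m³/s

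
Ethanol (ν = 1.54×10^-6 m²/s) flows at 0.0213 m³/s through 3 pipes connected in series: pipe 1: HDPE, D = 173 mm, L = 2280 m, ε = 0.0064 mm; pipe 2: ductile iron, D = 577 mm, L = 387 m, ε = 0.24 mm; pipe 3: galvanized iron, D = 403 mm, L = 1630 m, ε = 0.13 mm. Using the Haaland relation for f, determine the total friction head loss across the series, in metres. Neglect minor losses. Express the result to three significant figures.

Pipe 1: V = 0.9061 m/s, Re = 1.02×10^5, ε/D = 3.70×10^-5, f = 0.01791, h_1 = f(L/D)V²/2g = 9.879 m
Pipe 2: V = 0.08146 m/s, Re = 3.05×10^4, ε/D = 4.16×10^-4, f = 0.02418, h_2 = f(L/D)V²/2g = 0.005485 m
Pipe 3: V = 0.1670 m/s, Re = 4.37×10^4, ε/D = 3.23×10^-4, f = 0.02226, h_3 = f(L/D)V²/2g = 0.1280 m
Series → Q common, losses add: H = Σh = 10.01 m

H ≈ 10.0 m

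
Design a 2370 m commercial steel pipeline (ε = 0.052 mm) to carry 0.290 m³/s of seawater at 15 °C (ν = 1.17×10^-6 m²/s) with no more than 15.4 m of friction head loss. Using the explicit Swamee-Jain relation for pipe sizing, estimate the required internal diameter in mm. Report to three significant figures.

Swamee-Jain (Type III): D = 0.66·[ε^1.25·(LQ²/(gh_f))^4.75 + ν·Q^9.4·(L/(gh_f))^5.2]^0.04
LQ²/(gh_f) = 1.319; L/(gh_f) = 15.69
Term 1 = ε^1.25·(…)^4.75 = 1.65×10^-5; Term 2 = ν·Q^9.4·(…)^5.2 = 1.70×10^-5
D = 0.66·(1.65×10^-5 + 1.70×10^-5)^0.04 = 0.4371 m = 437 mm
Check: V = 1.93 m/s, Re = 7.22×10^5, f = 0.01416, h_f = 14.6 m ≈ 15.4 m ✓

D ≈ 437 mm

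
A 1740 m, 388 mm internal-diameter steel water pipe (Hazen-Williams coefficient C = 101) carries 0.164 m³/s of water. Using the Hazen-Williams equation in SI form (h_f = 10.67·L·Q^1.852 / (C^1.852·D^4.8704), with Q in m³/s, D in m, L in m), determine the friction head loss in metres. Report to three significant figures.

h_f = 10.67·1740·0.164^1.852 / (101^1.852·0.388^4.8704) = 12.74 m

h_f ≈ 12.7 m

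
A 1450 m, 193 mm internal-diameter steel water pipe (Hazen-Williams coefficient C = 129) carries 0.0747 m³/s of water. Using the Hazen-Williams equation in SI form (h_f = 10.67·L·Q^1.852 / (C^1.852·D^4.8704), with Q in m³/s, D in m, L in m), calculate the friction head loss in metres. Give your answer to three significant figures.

h_f = 10.67·1450·0.0747^1.852 / (129^1.852·0.193^4.8704) = 47.18 m

h_f ≈ 47.2 m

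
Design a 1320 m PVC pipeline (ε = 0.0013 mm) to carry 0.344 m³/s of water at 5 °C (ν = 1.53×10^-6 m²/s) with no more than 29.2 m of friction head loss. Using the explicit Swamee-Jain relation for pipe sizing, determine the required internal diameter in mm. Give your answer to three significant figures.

Swamee-Jain (Type III): D = 0.66·[ε^1.25·(LQ²/(gh_f))^4.75 + ν·Q^9.4·(L/(gh_f))^5.2]^0.04
LQ²/(gh_f) = 0.5453; L/(gh_f) = 4.608
Term 1 = ε^1.25·(…)^4.75 = 2.46×10^-9; Term 2 = ν·Q^9.4·(…)^5.2 = 1.90×10^-7
D = 0.66·(2.46×10^-9 + 1.90×10^-7)^0.04 = 0.3556 m = 356 mm
Check: V = 3.46 m/s, Re = 8.05×10^5, f = 0.01212, h_f = 27.5 m ≈ 29.2 m ✓

D ≈ 356 mm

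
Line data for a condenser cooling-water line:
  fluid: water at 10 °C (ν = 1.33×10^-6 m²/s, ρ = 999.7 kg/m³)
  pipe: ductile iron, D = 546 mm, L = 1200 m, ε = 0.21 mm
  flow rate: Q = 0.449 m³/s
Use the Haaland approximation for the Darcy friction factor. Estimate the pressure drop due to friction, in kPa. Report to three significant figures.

Δp ≈ 66.5 kPa

V = 4Q/(πD²) = 4·0.449/(π·0.546²) = 1.918 m/s
Re = VD/ν = 1.918·0.546/1.33×10^-6 = 7.87×10^5 → turbulent
ε/D = 0.21/546 = 3.85×10^-4
Haaland: f = 0.01645
h_f = f(L/D)V²/(2g) = 0.01645·(1200/0.546)·1.918²/(2·9.81) = 6.778 m
Δp = ρg·h_f = 999.7·9.81·6.778 = 66.47 kPa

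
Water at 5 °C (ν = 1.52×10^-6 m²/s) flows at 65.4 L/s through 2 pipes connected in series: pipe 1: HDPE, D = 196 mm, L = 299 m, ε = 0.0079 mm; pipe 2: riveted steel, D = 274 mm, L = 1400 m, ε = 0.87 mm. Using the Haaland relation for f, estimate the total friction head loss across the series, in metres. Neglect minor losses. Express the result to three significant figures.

H ≈ 14.2 m

Pipe 1: V = 2.168 m/s, Re = 2.80×10^5, ε/D = 4.03×10^-5, f = 0.01487, h_1 = f(L/D)V²/2g = 5.432 m
Pipe 2: V = 1.109 m/s, Re = 2.00×10^5, ε/D = 0.00318, f = 0.02722, h_2 = f(L/D)V²/2g = 8.720 m
Series → Q common, losses add: H = Σh = 14.15 m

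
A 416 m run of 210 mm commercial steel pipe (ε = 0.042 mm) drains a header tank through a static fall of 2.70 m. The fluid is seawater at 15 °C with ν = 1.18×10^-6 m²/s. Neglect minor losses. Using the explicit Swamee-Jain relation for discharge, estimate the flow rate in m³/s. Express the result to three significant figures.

Swamee-Jain (Type II): Q = -0.965·√(gD⁵h_f/L)·ln[ε/(3.7D) + √(3.17ν²L/(gD³h_f))]
√(gD⁵h_f/L) = √(9.81·0.210⁵·2.70/416) = 0.005099
ε/(3.7D) = 5.41×10^-5; √(3.17ν²L/(gD³h_f)) = 8.65×10^-5
Q = -0.965·0.005099·ln(1.406×10^-4) = 0.04365 m³/s
Check: V = 1.26 m/s, Re = 2.24×10^5, f = 0.01688, h_f = 2.71 m ≈ 2.70 m ✓

Q ≈ 0.0436 m³/s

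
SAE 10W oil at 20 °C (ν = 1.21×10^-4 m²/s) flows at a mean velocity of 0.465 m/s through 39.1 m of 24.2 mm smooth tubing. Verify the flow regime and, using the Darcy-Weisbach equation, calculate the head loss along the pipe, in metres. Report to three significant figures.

Re = VD/ν = 0.465·0.02420/1.21×10^-4 = 93.0 → laminar (Re < 2300)
f = 64/Re = 0.6882
h_f = f(L/D)V²/(2g) = 0.6882·(39.1/0.02420)·0.465²/(2·9.81) = 12.25 m

h_f ≈ 12.3 m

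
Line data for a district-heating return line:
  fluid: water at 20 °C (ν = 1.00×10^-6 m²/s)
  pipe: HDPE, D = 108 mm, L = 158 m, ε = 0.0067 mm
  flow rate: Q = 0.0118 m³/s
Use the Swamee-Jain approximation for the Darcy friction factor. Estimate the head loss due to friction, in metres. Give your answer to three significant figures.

h_f ≈ 2.12 m

V = 4Q/(πD²) = 4·0.0118/(π·0.108²) = 1.288 m/s
Re = VD/ν = 1.288·0.108/1.00×10^-6 = 1.39×10^5 → turbulent
ε/D = 0.0067/108 = 6.20×10^-5
Swamee-Jain: f = 0.01714
h_f = f(L/D)V²/(2g) = 0.01714·(158/0.108)·1.288²/(2·9.81) = 2.120 m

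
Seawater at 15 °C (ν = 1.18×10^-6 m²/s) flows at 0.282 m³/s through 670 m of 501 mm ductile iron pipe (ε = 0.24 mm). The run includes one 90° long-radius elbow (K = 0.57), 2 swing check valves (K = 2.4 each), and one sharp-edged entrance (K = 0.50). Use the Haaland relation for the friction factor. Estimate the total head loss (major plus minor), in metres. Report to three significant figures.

H_L ≈ 3.03 m

V = 4Q/(πD²) = 1.430 m/s; V²/2g = 0.1043 m
Re = 6.07×10^5, ε/D = 4.79×10^-4 → f = 0.01730 (Haaland)
Major: h_f = f(L/D)·V²/2g = 0.01730·1337·0.1043 = 2.413 m
Minor: ΣK = 5.87; h_m = ΣK·V²/2g = 0.6122 m
Total H_L = 2.413 + 0.6122 = 3.025 m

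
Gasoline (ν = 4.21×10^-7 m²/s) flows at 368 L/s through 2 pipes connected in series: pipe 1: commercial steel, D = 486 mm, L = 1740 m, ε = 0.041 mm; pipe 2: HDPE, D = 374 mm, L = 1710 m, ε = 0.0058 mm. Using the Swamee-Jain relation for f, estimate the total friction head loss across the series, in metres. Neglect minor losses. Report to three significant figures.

H ≈ 36.3 m

Pipe 1: V = 1.984 m/s, Re = 2.29×10^6, ε/D = 8.44×10^-5, f = 0.01249, h_1 = f(L/D)V²/2g = 8.972 m
Pipe 2: V = 3.350 m/s, Re = 2.98×10^6, ε/D = 1.55×10^-5, f = 0.01044, h_2 = f(L/D)V²/2g = 27.29 m
Series → Q common, losses add: H = Σh = 36.26 m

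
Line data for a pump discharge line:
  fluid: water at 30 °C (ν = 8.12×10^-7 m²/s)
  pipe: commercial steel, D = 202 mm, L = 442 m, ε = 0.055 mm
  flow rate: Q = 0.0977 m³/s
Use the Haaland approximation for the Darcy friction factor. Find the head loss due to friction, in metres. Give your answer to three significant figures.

V = 4Q/(πD²) = 4·0.0977/(π·0.202²) = 3.049 m/s
Re = VD/ν = 3.049·0.202/8.12×10^-7 = 7.58×10^5 → turbulent
ε/D = 0.055/202 = 2.72×10^-4
Haaland: f = 0.01554
h_f = f(L/D)V²/(2g) = 0.01554·(442/0.202)·3.049²/(2·9.81) = 16.11 m

h_f ≈ 16.1 m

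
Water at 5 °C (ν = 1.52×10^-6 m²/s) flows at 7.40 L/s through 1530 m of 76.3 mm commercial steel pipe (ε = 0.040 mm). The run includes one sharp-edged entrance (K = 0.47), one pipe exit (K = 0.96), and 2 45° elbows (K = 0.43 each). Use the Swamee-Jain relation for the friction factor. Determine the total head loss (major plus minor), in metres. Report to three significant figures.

V = 4Q/(πD²) = 1.618 m/s; V²/2g = 0.1335 m
Re = 8.12×10^4, ε/D = 5.24×10^-4 → f = 0.02109 (Swamee-Jain)
Major: h_f = f(L/D)·V²/2g = 0.02109·20052·0.1335 = 56.45 m
Minor: ΣK = 2.29; h_m = ΣK·V²/2g = 0.3057 m
Total H_L = 56.45 + 0.3057 = 56.76 m

H_L ≈ 56.8 m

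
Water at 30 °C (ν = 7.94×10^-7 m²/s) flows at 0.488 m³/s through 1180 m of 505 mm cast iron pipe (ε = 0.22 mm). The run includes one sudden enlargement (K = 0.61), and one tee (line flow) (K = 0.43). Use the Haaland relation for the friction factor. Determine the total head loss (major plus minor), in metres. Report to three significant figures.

H_L ≈ 12.0 m

V = 4Q/(πD²) = 2.436 m/s; V²/2g = 0.3025 m
Re = 1.55×10^6, ε/D = 4.36×10^-4 → f = 0.01655 (Haaland)
Major: h_f = f(L/D)·V²/2g = 0.01655·2337·0.3025 = 11.70 m
Minor: ΣK = 1.04; h_m = ΣK·V²/2g = 0.3147 m
Total H_L = 11.70 + 0.3147 = 12.01 m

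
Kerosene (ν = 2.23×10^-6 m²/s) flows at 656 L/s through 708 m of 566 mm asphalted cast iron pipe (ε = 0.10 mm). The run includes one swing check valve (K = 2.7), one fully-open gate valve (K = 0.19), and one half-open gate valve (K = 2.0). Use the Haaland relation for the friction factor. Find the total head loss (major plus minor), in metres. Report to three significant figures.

H_L ≈ 8.08 m

V = 4Q/(πD²) = 2.607 m/s; V²/2g = 0.3465 m
Re = 6.62×10^5, ε/D = 1.77×10^-4 → f = 0.01473 (Haaland)
Major: h_f = f(L/D)·V²/2g = 0.01473·1251·0.3465 = 6.382 m
Minor: ΣK = 4.89; h_m = ΣK·V²/2g = 1.694 m
Total H_L = 6.382 + 1.694 = 8.076 m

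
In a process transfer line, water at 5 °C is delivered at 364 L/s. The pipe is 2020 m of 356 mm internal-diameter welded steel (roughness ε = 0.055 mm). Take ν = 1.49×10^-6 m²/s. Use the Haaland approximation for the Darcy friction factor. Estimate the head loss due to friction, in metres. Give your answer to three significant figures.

V = 4Q/(πD²) = 4·0.364/(π·0.356²) = 3.657 m/s
Re = VD/ν = 3.657·0.356/1.49×10^-6 = 8.74×10^5 → turbulent
ε/D = 0.055/356 = 1.54×10^-4
Haaland: f = 0.01419
h_f = f(L/D)V²/(2g) = 0.01419·(2020/0.356)·3.657²/(2·9.81) = 54.87 m

h_f ≈ 54.9 m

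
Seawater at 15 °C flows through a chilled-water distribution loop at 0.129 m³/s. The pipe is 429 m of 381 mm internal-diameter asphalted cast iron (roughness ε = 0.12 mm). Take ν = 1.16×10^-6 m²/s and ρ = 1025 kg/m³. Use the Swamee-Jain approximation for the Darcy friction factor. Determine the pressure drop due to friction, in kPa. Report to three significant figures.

Δp ≈ 12.5 kPa

V = 4Q/(πD²) = 4·0.129/(π·0.381²) = 1.131 m/s
Re = VD/ν = 1.131·0.381/1.16×10^-6 = 3.72×10^5 → turbulent
ε/D = 0.12/381 = 3.15×10^-4
Swamee-Jain: f = 0.01685
h_f = f(L/D)V²/(2g) = 0.01685·(429/0.381)·1.131²/(2·9.81) = 1.238 m
Δp = ρg·h_f = 1025·9.81·1.238 = 12.45 kPa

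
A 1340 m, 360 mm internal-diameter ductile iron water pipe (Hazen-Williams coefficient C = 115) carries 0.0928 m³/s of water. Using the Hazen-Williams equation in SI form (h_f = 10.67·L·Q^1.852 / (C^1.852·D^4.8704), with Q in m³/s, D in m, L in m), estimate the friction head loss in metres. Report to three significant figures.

h_f ≈ 3.87 m

h_f = 10.67·1340·0.0928^1.852 / (115^1.852·0.360^4.8704) = 3.870 m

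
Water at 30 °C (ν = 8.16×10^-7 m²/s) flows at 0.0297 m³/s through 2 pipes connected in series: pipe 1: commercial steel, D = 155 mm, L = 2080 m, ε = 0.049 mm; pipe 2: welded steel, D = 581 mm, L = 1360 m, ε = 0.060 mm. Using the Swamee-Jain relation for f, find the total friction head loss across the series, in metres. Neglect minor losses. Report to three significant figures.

H ≈ 29.1 m

Pipe 1: V = 1.574 m/s, Re = 2.99×10^5, ε/D = 3.16×10^-4, f = 0.01718, h_1 = f(L/D)V²/2g = 29.11 m
Pipe 2: V = 0.1120 m/s, Re = 7.98×10^4, ε/D = 1.03×10^-4, f = 0.01928, h_2 = f(L/D)V²/2g = 0.02886 m
Series → Q common, losses add: H = Σh = 29.14 m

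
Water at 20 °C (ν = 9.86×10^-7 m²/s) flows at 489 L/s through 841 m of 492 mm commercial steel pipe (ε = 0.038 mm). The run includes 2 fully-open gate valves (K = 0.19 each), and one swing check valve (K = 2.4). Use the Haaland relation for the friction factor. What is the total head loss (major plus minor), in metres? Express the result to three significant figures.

V = 4Q/(πD²) = 2.572 m/s; V²/2g = 0.3372 m
Re = 1.28×10^6, ε/D = 7.72×10^-5 → f = 0.01270 (Haaland)
Major: h_f = f(L/D)·V²/2g = 0.01270·1709·0.3372 = 7.320 m
Minor: ΣK = 2.78; h_m = ΣK·V²/2g = 0.9374 m
Total H_L = 7.320 + 0.9374 = 8.257 m

H_L ≈ 8.26 m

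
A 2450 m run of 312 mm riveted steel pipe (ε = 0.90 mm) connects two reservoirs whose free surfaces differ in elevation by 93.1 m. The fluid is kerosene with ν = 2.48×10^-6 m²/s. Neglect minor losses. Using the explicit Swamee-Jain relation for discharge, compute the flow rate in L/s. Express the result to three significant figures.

Swamee-Jain (Type II): Q = -0.965·√(gD⁵h_f/L)·ln[ε/(3.7D) + √(3.17ν²L/(gD³h_f))]
√(gD⁵h_f/L) = √(9.81·0.312⁵·93.1/2450) = 0.03320
ε/(3.7D) = 7.80×10^-4; √(3.17ν²L/(gD³h_f)) = 4.15×10^-5
Q = -0.965·0.03320·ln(8.211×10^-4) = 0.2276 m³/s
Check: V = 2.98 m/s, Re = 3.75×10^5, f = 0.02638, h_f = 93.6 m ≈ 93.1 m ✓

Q ≈ 228 L/s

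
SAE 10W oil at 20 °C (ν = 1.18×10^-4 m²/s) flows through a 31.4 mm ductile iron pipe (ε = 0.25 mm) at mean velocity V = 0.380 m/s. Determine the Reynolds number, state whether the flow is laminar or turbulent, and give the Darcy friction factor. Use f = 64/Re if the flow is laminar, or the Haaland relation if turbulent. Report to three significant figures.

Re ≈ 101; laminar; f = 64/Re ≈ 0.633

Re = VD/ν = 0.3800·0.0314/1.18×10^-4 = 101
Re < 2300 → laminar → f = 64/Re = 0.6329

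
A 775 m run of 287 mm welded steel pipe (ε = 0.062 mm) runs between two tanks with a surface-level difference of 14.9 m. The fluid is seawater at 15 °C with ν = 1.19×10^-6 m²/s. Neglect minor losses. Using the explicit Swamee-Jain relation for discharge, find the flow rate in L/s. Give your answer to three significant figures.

Q ≈ 172 L/s

Swamee-Jain (Type II): Q = -0.965·√(gD⁵h_f/L)·ln[ε/(3.7D) + √(3.17ν²L/(gD³h_f))]
√(gD⁵h_f/L) = √(9.81·0.287⁵·14.9/775) = 0.01916
ε/(3.7D) = 5.84×10^-5; √(3.17ν²L/(gD³h_f)) = 3.17×10^-5
Q = -0.965·0.01916·ln(9.012×10^-5) = 0.1723 m³/s
Check: V = 2.66 m/s, Re = 6.42×10^5, f = 0.01536, h_f = 15.0 m ≈ 14.9 m ✓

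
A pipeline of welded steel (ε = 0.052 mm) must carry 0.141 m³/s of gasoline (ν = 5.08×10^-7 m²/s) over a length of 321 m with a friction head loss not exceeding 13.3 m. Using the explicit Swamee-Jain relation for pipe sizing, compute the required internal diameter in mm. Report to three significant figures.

D ≈ 229 mm

Swamee-Jain (Type III): D = 0.66·[ε^1.25·(LQ²/(gh_f))^4.75 + ν·Q^9.4·(L/(gh_f))^5.2]^0.04
LQ²/(gh_f) = 0.04891; L/(gh_f) = 2.460
Term 1 = ε^1.25·(…)^4.75 = 2.63×10^-12; Term 2 = ν·Q^9.4·(…)^5.2 = 5.52×10^-13
D = 0.66·(2.63×10^-12 + 5.52×10^-13)^0.04 = 0.2289 m = 229 mm
Check: V = 3.43 m/s, Re = 1.54×10^6, f = 0.01477, h_f = 12.4 m ≈ 13.3 m ✓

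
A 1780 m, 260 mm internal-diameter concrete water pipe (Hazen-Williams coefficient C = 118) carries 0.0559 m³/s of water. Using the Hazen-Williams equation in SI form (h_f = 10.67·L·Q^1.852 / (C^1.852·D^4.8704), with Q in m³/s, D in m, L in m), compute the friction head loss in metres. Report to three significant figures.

h_f = 10.67·1780·0.0559^1.852 / (118^1.852·0.260^4.8704) = 9.354 m

h_f ≈ 9.35 m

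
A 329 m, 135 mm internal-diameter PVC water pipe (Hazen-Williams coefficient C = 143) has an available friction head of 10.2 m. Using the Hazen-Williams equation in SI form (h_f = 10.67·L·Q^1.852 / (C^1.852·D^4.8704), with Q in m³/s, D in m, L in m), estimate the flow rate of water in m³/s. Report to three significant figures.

Rearranging: Q = [h_f·C^1.852·D^4.8704 / (10.67·L)]^(1/1.852)
Q = [10.2·143^1.852·0.135^4.8704 / (10.67·329)]^0.540 = 0.03152 m³/s

Q ≈ 0.0315 m³/s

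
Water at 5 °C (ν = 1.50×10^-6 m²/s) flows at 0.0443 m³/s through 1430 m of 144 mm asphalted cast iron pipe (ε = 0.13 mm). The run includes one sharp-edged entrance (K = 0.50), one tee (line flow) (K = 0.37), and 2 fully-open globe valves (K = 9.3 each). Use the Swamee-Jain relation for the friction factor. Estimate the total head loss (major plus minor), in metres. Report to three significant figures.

H_L ≈ 84.0 m

V = 4Q/(πD²) = 2.720 m/s; V²/2g = 0.3771 m
Re = 2.61×10^5, ε/D = 9.03×10^-4 → f = 0.02048 (Swamee-Jain)
Major: h_f = f(L/D)·V²/2g = 0.02048·9931·0.3771 = 76.68 m
Minor: ΣK = 19.5; h_m = ΣK·V²/2g = 7.343 m
Total H_L = 76.68 + 7.343 = 84.03 m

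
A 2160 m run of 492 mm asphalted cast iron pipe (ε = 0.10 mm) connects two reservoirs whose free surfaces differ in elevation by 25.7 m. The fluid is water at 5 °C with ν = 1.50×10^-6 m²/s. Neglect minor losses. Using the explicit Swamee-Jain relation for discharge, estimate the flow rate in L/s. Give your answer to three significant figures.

Swamee-Jain (Type II): Q = -0.965·√(gD⁵h_f/L)·ln[ε/(3.7D) + √(3.17ν²L/(gD³h_f))]
√(gD⁵h_f/L) = √(9.81·0.492⁵·25.7/2160) = 0.05801
ε/(3.7D) = 5.49×10^-5; √(3.17ν²L/(gD³h_f)) = 2.27×10^-5
Q = -0.965·0.05801·ln(7.758×10^-5) = 0.5298 m³/s
Check: V = 2.79 m/s, Re = 9.14×10^5, f = 0.01488, h_f = 25.9 m ≈ 25.7 m ✓

Q ≈ 530 L/s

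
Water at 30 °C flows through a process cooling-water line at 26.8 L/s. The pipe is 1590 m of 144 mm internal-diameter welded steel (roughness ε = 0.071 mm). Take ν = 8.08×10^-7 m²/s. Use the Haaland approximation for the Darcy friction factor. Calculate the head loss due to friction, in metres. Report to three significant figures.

V = 4Q/(πD²) = 4·0.0268/(π·0.144²) = 1.646 m/s
Re = VD/ν = 1.646·0.144/8.08×10^-7 = 2.93×10^5 → turbulent
ε/D = 0.071/144 = 4.93×10^-4
Haaland: f = 0.01806
h_f = f(L/D)V²/(2g) = 0.01806·(1590/0.144)·1.646²/(2·9.81) = 27.52 m

h_f ≈ 27.5 m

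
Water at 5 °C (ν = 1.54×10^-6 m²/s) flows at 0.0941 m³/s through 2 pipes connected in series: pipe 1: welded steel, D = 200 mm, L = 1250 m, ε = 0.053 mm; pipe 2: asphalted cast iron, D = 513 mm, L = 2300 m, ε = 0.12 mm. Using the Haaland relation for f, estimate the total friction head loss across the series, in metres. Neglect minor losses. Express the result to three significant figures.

Pipe 1: V = 2.995 m/s, Re = 3.89×10^5, ε/D = 2.65×10^-4, f = 0.01617, h_1 = f(L/D)V²/2g = 46.22 m
Pipe 2: V = 0.4553 m/s, Re = 1.52×10^5, ε/D = 2.34×10^-4, f = 0.01773, h_2 = f(L/D)V²/2g = 0.8399 m
Series → Q common, losses add: H = Σh = 47.06 m

H ≈ 47.1 m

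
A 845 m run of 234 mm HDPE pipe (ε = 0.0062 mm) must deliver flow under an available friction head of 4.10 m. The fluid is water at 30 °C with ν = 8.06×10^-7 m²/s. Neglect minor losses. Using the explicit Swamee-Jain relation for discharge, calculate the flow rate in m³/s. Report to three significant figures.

Q ≈ 0.0537 m³/s

Swamee-Jain (Type II): Q = -0.965·√(gD⁵h_f/L)·ln[ε/(3.7D) + √(3.17ν²L/(gD³h_f))]
√(gD⁵h_f/L) = √(9.81·0.234⁵·4.10/845) = 0.005779
ε/(3.7D) = 7.16×10^-6; √(3.17ν²L/(gD³h_f)) = 5.81×10^-5
Q = -0.965·0.005779·ln(6.527×10^-5) = 0.05374 m³/s
Check: V = 1.25 m/s, Re = 3.63×10^5, f = 0.01422, h_f = 4.09 m ≈ 4.10 m ✓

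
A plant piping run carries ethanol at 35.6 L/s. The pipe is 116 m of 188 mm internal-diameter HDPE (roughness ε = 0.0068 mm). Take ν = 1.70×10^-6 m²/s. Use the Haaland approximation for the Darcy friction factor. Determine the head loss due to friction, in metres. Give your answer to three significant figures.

h_f ≈ 0.868 m

V = 4Q/(πD²) = 4·0.0356/(π·0.188²) = 1.282 m/s
Re = VD/ν = 1.282·0.188/1.70×10^-6 = 1.42×10^5 → turbulent
ε/D = 0.0068/188 = 3.62×10^-5
Haaland: f = 0.01678
h_f = f(L/D)V²/(2g) = 0.01678·(116/0.188)·1.282²/(2·9.81) = 0.8678 m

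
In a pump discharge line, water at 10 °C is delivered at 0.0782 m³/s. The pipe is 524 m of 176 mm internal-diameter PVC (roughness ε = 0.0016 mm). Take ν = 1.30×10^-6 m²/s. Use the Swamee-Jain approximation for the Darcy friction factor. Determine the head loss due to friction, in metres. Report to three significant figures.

h_f ≈ 21.3 m

V = 4Q/(πD²) = 4·0.0782/(π·0.176²) = 3.214 m/s
Re = VD/ν = 3.214·0.176/1.30×10^-6 = 4.35×10^5 → turbulent
ε/D = 0.0016/176 = 9.09×10^-6
Swamee-Jain: f = 0.01356
h_f = f(L/D)V²/(2g) = 0.01356·(524/0.176)·3.214²/(2·9.81) = 21.25 m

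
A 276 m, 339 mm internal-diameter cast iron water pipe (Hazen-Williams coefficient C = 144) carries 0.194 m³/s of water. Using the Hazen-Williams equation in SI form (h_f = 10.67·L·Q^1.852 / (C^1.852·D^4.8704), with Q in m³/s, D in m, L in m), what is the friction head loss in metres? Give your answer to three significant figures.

h_f ≈ 2.76 m

h_f = 10.67·276·0.194^1.852 / (144^1.852·0.339^4.8704) = 2.760 m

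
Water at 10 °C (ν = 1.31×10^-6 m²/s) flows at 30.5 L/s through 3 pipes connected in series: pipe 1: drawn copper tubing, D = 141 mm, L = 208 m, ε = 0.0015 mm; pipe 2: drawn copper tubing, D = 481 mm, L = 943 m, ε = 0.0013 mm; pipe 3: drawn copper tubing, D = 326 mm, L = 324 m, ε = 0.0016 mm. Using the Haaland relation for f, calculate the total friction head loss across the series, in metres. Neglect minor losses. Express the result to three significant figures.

H ≈ 4.60 m

Pipe 1: V = 1.953 m/s, Re = 2.10×10^5, ε/D = 1.06×10^-5, f = 0.01541, h_1 = f(L/D)V²/2g = 4.422 m
Pipe 2: V = 0.1678 m/s, Re = 6.16×10^4, ε/D = 2.70×10^-6, f = 0.01978, h_2 = f(L/D)V²/2g = 0.05568 m
Pipe 3: V = 0.3654 m/s, Re = 9.09×10^4, ε/D = 4.91×10^-6, f = 0.01820, h_3 = f(L/D)V²/2g = 0.1231 m
Series → Q common, losses add: H = Σh = 4.601 m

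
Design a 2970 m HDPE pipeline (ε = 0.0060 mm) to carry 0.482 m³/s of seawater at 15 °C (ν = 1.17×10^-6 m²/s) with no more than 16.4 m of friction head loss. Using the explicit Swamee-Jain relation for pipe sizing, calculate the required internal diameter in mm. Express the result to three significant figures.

D ≈ 534 mm

Swamee-Jain (Type III): D = 0.66·[ε^1.25·(LQ²/(gh_f))^4.75 + ν·Q^9.4·(L/(gh_f))^5.2]^0.04
LQ²/(gh_f) = 4.289; L/(gh_f) = 18.46
Term 1 = ε^1.25·(…)^4.75 = 2.99×10^-4; Term 2 = ν·Q^9.4·(…)^5.2 = 0.00471
D = 0.66·(2.99×10^-4 + 0.00471)^0.04 = 0.5340 m = 534 mm
Check: V = 2.15 m/s, Re = 9.82×10^5, f = 0.01191, h_f = 15.6 m ≈ 16.4 m ✓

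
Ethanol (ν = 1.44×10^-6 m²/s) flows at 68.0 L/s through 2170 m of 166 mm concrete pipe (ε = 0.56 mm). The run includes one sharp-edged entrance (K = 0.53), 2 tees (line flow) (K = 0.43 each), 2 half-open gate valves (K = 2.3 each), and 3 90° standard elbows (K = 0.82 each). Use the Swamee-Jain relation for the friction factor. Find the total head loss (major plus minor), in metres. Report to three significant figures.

V = 4Q/(πD²) = 3.142 m/s; V²/2g = 0.5032 m
Re = 3.62×10^5, ε/D = 0.00337 → f = 0.02752 (Swamee-Jain)
Major: h_f = f(L/D)·V²/2g = 0.02752·13072·0.5032 = 181.0 m
Minor: ΣK = 8.45; h_m = ΣK·V²/2g = 4.252 m
Total H_L = 181.0 + 4.252 = 185.3 m

H_L ≈ 185 m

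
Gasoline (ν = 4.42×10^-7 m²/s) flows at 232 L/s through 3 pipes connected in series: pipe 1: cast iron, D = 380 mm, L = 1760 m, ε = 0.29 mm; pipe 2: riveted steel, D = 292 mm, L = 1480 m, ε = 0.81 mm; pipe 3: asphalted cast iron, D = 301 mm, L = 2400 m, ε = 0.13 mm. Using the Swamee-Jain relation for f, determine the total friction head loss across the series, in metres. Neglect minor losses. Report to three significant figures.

Pipe 1: V = 2.046 m/s, Re = 1.76×10^6, ε/D = 7.63×10^-4, f = 0.01869, h_1 = f(L/D)V²/2g = 18.46 m
Pipe 2: V = 3.464 m/s, Re = 2.29×10^6, ε/D = 0.00277, f = 0.02570, h_2 = f(L/D)V²/2g = 79.69 m
Pipe 3: V = 3.260 m/s, Re = 2.22×10^6, ε/D = 4.32×10^-4, f = 0.01649, h_3 = f(L/D)V²/2g = 71.25 m
Series → Q common, losses add: H = Σh = 169.4 m

H ≈ 169 m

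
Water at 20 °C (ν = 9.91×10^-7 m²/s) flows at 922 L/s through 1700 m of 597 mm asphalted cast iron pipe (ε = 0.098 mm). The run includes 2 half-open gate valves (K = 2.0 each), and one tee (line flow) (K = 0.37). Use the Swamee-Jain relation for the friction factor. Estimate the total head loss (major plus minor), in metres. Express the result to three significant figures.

V = 4Q/(πD²) = 3.294 m/s; V²/2g = 0.5529 m
Re = 1.98×10^6, ε/D = 1.64×10^-4 → f = 0.01386 (Swamee-Jain)
Major: h_f = f(L/D)·V²/2g = 0.01386·2848·0.5529 = 21.83 m
Minor: ΣK = 4.37; h_m = ΣK·V²/2g = 2.416 m
Total H_L = 21.83 + 2.416 = 24.25 m

H_L ≈ 24.2 m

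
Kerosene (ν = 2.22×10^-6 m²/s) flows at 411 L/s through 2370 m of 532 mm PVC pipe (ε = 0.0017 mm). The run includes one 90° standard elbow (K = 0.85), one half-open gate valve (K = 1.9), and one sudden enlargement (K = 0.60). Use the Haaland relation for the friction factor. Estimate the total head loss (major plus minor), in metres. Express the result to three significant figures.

V = 4Q/(πD²) = 1.849 m/s; V²/2g = 0.1742 m
Re = 4.43×10^5, ε/D = 3.20×10^-6 → f = 0.01338 (Haaland)
Major: h_f = f(L/D)·V²/2g = 0.01338·4455·0.1742 = 10.39 m
Minor: ΣK = 3.35; h_m = ΣK·V²/2g = 0.5837 m
Total H_L = 10.39 + 0.5837 = 10.97 m

H_L ≈ 11.0 m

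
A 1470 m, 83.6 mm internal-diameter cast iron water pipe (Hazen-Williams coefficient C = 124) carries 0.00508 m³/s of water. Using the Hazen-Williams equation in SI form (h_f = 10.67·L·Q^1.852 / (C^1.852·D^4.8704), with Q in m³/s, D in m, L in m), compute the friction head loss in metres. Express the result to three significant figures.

h_f = 10.67·1470·0.00508^1.852 / (124^1.852·0.0836^4.8704) = 20.85 m

h_f ≈ 20.8 m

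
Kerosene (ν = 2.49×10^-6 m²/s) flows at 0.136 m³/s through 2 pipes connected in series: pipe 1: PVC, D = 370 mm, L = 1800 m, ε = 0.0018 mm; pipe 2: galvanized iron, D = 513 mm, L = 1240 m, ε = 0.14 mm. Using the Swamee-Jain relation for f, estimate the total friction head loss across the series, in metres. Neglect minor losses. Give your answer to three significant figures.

H ≈ 7.24 m

Pipe 1: V = 1.265 m/s, Re = 1.88×10^5, ε/D = 4.86×10^-6, f = 0.01576, h_1 = f(L/D)V²/2g = 6.254 m
Pipe 2: V = 0.6580 m/s, Re = 1.36×10^5, ε/D = 2.73×10^-4, f = 0.01852, h_2 = f(L/D)V²/2g = 0.9878 m
Series → Q common, losses add: H = Σh = 7.242 m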